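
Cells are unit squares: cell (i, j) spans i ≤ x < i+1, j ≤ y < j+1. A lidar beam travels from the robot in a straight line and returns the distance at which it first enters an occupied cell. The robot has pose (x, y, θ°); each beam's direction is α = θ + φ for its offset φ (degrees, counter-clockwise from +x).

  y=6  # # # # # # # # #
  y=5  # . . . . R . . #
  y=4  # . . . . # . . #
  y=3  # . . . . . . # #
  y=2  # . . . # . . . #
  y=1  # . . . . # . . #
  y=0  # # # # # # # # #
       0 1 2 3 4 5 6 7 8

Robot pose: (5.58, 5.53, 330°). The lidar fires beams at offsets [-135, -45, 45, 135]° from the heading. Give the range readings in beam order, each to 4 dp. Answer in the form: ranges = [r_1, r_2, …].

ranges = [4.7416, 0.5487, 1.8159, 0.4866]

beam 1: φ=-135°, α=195°
  dir = (cos 195°, sin 195°) = (-0.9659, -0.2588); from cell (5,5)
  next x-line at t=0.6005, next y-line at t=2.0478; Δt_x=1.0353, Δt_y=3.8637
    x: enter (4,5) at t=0.6005
    x: enter (3,5) at t=1.6357
    y: enter (3,4) at t=2.0478
    x: enter (2,4) at t=2.6710
    x: enter (1,4) at t=3.7063
    x: enter (0,4) at t=4.7416 ← occupied
  → r_1 = 4.7416
beam 2: φ=-45°, α=285°
  dir = (cos 285°, sin 285°) = (0.2588, -0.9659); from cell (5,5)
  next x-line at t=1.6228, next y-line at t=0.5487; Δt_x=3.8637, Δt_y=1.0353
    y: enter (5,4) at t=0.5487 ← occupied
  → r_2 = 0.5487
beam 3: φ=45°, α=15°
  dir = (cos 15°, sin 15°) = (0.9659, 0.2588); from cell (5,5)
  next x-line at t=0.4348, next y-line at t=1.8159; Δt_x=1.0353, Δt_y=3.8637
    x: enter (6,5) at t=0.4348
    x: enter (7,5) at t=1.4701
    y: enter (7,6) at t=1.8159 ← occupied
  → r_3 = 1.8159
beam 4: φ=135°, α=105°
  dir = (cos 105°, sin 105°) = (-0.2588, 0.9659); from cell (5,5)
  next x-line at t=2.2409, next y-line at t=0.4866; Δt_x=3.8637, Δt_y=1.0353
    y: enter (5,6) at t=0.4866 ← occupied
  → r_4 = 0.4866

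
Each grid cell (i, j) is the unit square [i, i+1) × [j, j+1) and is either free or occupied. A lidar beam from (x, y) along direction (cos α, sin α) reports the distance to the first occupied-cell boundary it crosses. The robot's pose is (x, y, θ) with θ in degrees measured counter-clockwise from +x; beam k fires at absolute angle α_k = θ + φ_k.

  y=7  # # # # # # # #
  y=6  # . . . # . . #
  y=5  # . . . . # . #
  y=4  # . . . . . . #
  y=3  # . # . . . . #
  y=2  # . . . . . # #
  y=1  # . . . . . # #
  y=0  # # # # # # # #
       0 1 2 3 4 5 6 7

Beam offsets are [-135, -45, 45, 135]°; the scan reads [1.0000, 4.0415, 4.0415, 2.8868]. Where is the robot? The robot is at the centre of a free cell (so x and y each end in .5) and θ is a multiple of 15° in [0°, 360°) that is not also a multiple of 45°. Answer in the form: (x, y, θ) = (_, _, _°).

Enumerate (i+0.5, j+0.5, θ) over the 31 free cells and 16 admissible headings. For each, cast all 4 beams and compare to the given ranges.
  (1.5, 4.5, 30°): beam 1 = 1.9319 ≠ 1.0000 ✗
  (2.5, 4.5, 120°): beam 1 = 4.6587 ≠ 1.0000 ✗
  (5.5, 2.5, 240°): beam 1 = 3.6235 ≠ 1.0000 ✗
  (4.5, 2.5, 165°): beam 1 = 2.8868 ≠ 1.0000 ✗
  …
  (4.5, 4.5, 195°): r_1=1.0000, r_2=4.0415, r_3=4.0415, r_4=2.8868 — all match ✓
Unique over the lattice → pose = (4.5, 4.5, 195°).

(x, y, θ) = (4.5, 4.5, 195°)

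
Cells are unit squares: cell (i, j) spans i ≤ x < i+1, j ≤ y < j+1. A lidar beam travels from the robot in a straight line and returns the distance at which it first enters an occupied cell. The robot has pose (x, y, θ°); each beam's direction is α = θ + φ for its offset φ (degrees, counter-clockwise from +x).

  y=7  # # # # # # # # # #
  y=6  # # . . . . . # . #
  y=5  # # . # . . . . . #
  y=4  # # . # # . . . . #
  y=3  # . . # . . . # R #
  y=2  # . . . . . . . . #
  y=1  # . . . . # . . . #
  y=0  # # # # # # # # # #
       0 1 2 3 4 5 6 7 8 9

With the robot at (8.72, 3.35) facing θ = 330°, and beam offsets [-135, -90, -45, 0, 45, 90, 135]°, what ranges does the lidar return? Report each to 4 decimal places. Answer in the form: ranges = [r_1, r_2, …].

beam 1: φ=-135°, α=195°
  dir = (cos 195°, sin 195°) = (-0.9659, -0.2588); from cell (8,3)
  next x-line at t=0.7454, next y-line at t=1.3523; Δt_x=1.0353, Δt_y=3.8637
    x: enter (7,3) at t=0.7454 ← occupied
  → r_1 = 0.7454
beam 2: φ=-90°, α=240°
  dir = (cos 240°, sin 240°) = (-0.5000, -0.8660); from cell (8,3)
  next x-line at t=1.4400, next y-line at t=0.4041; Δt_x=2.0000, Δt_y=1.1547
    y: enter (8,2) at t=0.4041
    x: enter (7,2) at t=1.4400
    y: enter (7,1) at t=1.5588
    y: enter (7,0) at t=2.7135 ← occupied
  → r_2 = 2.7135
beam 3: φ=-45°, α=285°
  dir = (cos 285°, sin 285°) = (0.2588, -0.9659); from cell (8,3)
  next x-line at t=1.0818, next y-line at t=0.3623; Δt_x=3.8637, Δt_y=1.0353
    y: enter (8,2) at t=0.3623
    x: enter (9,2) at t=1.0818 ← occupied
  → r_3 = 1.0818
beam 4: φ=0°, α=330°
  dir = (cos 330°, sin 330°) = (0.8660, -0.5000); from cell (8,3)
  next x-line at t=0.3233, next y-line at t=0.7000; Δt_x=1.1547, Δt_y=2.0000
    x: enter (9,3) at t=0.3233 ← occupied
  → r_4 = 0.3233
beam 5: φ=45°, α=15°
  dir = (cos 15°, sin 15°) = (0.9659, 0.2588); from cell (8,3)
  next x-line at t=0.2899, next y-line at t=2.5114; Δt_x=1.0353, Δt_y=3.8637
    x: enter (9,3) at t=0.2899 ← occupied
  → r_5 = 0.2899
beam 6: φ=90°, α=60°
  dir = (cos 60°, sin 60°) = (0.5000, 0.8660); from cell (8,3)
  next x-line at t=0.5600, next y-line at t=0.7506; Δt_x=2.0000, Δt_y=1.1547
    x: enter (9,3) at t=0.5600 ← occupied
  → r_6 = 0.5600
beam 7: φ=135°, α=105°
  dir = (cos 105°, sin 105°) = (-0.2588, 0.9659); from cell (8,3)
  next x-line at t=2.7819, next y-line at t=0.6729; Δt_x=3.8637, Δt_y=1.0353
    y: enter (8,4) at t=0.6729
    y: enter (8,5) at t=1.7082
    y: enter (8,6) at t=2.7435
    x: enter (7,6) at t=2.7819 ← occupied
  → r_7 = 2.7819

ranges = [0.7454, 2.7135, 1.0818, 0.3233, 0.2899, 0.5600, 2.7819]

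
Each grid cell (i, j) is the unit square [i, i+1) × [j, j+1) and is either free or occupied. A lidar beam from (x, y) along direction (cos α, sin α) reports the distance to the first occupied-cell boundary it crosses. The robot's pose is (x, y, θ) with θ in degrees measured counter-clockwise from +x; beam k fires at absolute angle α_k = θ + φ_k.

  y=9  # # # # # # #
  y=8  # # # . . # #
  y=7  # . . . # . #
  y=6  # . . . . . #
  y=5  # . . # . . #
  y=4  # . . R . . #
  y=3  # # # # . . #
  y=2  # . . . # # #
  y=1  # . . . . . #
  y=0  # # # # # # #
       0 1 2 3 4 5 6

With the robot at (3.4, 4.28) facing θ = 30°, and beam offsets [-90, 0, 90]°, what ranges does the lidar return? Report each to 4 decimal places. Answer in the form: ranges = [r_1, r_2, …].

ranges = [0.3233, 3.0022, 4.2955]

beam 1: φ=-90°, α=300°
  direction (0.5000, -0.8660); cell (3,4); t to first gridline: x 1.2000, y 0.3233 (then +2.0000 / +1.1547)
    (3,3) via y @ 0.3233  # hit
  → r_1 = 0.3233
beam 2: φ=0°, α=30°
  direction (0.8660, 0.5000); cell (3,4); t to first gridline: x 0.6928, y 1.4400 (then +1.1547 / +2.0000)
    (4,4) via x @ 0.6928
    (4,5) via y @ 1.4400
    (5,5) via x @ 1.8475
    (6,5) via x @ 3.0022  # hit
  → r_2 = 3.0022
beam 3: φ=90°, α=120°
  direction (-0.5000, 0.8660); cell (3,4); t to first gridline: x 0.8000, y 0.8314 (then +2.0000 / +1.1547)
    (2,4) via x @ 0.8000
    (2,5) via y @ 0.8314
    (2,6) via y @ 1.9861
    (1,6) via x @ 2.8000
    (1,7) via y @ 3.1408
    (1,8) via y @ 4.2955  # hit
  → r_3 = 4.2955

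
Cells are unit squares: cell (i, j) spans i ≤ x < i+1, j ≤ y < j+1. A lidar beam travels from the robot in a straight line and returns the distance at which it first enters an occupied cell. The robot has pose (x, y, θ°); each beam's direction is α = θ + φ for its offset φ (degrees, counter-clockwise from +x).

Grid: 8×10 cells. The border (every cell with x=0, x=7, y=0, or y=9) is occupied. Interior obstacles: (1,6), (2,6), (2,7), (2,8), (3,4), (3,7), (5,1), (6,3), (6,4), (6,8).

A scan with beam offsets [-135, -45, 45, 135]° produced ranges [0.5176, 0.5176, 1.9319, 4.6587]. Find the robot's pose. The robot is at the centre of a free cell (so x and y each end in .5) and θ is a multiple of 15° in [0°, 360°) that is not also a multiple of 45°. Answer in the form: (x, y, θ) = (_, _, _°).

(x, y, θ) = (1.5, 1.5, 300°)

The pose lattice has 38·16 = 608 candidates. Test each by forward raycasting.
  (2.5, 5.5, 300°): beam 1 = 1.5529 ≠ 0.5176 ✗
  (4.5, 3.5, 150°): beam 1 = 1.5529 ≠ 0.5176 ✗
  (1.5, 1.5, 345°): beam 1 = 0.5774 ≠ 0.5176 ✗
  …
  (1.5, 1.5, 300°): r_1=0.5176, r_2=0.5176, r_3=1.9319, r_4=4.6587 — all match ✓
Only this pose fits every beam.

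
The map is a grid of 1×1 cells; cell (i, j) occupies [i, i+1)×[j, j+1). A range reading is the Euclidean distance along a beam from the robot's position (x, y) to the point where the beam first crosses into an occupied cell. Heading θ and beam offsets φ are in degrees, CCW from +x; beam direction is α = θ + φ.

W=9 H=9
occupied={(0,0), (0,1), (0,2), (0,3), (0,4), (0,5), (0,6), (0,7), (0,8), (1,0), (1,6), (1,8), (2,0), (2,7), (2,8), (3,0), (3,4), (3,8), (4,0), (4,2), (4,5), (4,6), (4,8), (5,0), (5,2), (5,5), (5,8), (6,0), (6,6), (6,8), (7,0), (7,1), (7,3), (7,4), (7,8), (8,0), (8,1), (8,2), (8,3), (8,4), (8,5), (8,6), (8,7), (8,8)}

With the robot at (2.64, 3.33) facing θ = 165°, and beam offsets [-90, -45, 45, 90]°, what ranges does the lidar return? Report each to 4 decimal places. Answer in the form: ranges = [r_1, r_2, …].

ranges = [1.3909, 3.0831, 1.8937, 2.4122]

beam 1: φ=-90°, α=75°
  dir = (cos 75°, sin 75°) = (0.2588, 0.9659); from cell (2,3)
  next x-line at t=1.3909, next y-line at t=0.6936; Δt_x=3.8637, Δt_y=1.0353
    y: enter (2,4) at t=0.6936
    x: enter (3,4) at t=1.3909 ← occupied
  → r_1 = 1.3909
beam 2: φ=-45°, α=120°
  dir = (cos 120°, sin 120°) = (-0.5000, 0.8660); from cell (2,3)
  next x-line at t=1.2800, next y-line at t=0.7736; Δt_x=2.0000, Δt_y=1.1547
    y: enter (2,4) at t=0.7736
    x: enter (1,4) at t=1.2800
    y: enter (1,5) at t=1.9283
    y: enter (1,6) at t=3.0831 ← occupied
  → r_2 = 3.0831
beam 3: φ=45°, α=210°
  dir = (cos 210°, sin 210°) = (-0.8660, -0.5000); from cell (2,3)
  next x-line at t=0.7390, next y-line at t=0.6600; Δt_x=1.1547, Δt_y=2.0000
    y: enter (2,2) at t=0.6600
    x: enter (1,2) at t=0.7390
    x: enter (0,2) at t=1.8937 ← occupied
  → r_3 = 1.8937
beam 4: φ=90°, α=255°
  dir = (cos 255°, sin 255°) = (-0.2588, -0.9659); from cell (2,3)
  next x-line at t=2.4728, next y-line at t=0.3416; Δt_x=3.8637, Δt_y=1.0353
    y: enter (2,2) at t=0.3416
    y: enter (2,1) at t=1.3769
    y: enter (2,0) at t=2.4122 ← occupied
  → r_4 = 2.4122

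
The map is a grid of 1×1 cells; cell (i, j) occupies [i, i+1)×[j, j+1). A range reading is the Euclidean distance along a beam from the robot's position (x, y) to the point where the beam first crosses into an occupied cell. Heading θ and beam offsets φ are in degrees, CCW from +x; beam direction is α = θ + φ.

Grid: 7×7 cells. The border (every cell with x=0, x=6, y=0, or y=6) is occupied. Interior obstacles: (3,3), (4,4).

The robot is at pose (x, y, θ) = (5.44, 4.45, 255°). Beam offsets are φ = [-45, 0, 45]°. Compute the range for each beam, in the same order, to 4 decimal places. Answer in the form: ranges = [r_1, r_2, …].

beam 1: φ=-45°, α=210°
  d=(-0.8660,-0.5000)  start (5,4)  tX=0.5081 tY=0.9000  stride 1/|dx|=1.1547 1/|dy|=2.0000
    cross x-line → (4,4), t=0.5081 (wall)
  → r_1 = 0.5081
beam 2: φ=0°, α=255°
  d=(-0.2588,-0.9659)  start (5,4)  tX=1.7000 tY=0.4659  stride 1/|dx|=3.8637 1/|dy|=1.0353
    cross y-line → (5,3), t=0.4659
    cross y-line → (5,2), t=1.5012
    cross x-line → (4,2), t=1.7000
    cross y-line → (4,1), t=2.5364
    cross y-line → (4,0), t=3.5717 (wall)
  → r_2 = 3.5717
beam 3: φ=45°, α=300°
  d=(0.5000,-0.8660)  start (5,4)  tX=1.1200 tY=0.5196  stride 1/|dx|=2.0000 1/|dy|=1.1547
    cross y-line → (5,3), t=0.5196
    cross x-line → (6,3), t=1.1200 (wall)
  → r_3 = 1.1200

ranges = [0.5081, 3.5717, 1.1200]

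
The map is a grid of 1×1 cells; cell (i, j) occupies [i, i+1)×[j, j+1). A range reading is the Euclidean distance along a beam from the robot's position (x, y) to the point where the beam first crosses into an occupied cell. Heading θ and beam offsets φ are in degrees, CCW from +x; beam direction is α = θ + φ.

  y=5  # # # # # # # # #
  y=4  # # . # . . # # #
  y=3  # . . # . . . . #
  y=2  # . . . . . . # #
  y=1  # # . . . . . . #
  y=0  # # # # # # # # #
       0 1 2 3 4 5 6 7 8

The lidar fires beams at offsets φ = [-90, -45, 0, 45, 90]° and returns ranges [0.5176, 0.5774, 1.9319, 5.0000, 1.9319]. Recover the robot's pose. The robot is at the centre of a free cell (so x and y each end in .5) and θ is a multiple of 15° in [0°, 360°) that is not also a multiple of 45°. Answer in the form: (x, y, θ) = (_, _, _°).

The pose lattice has 21·16 = 336 candidates. Test each by forward raycasting.
  (6.5, 1.5, 345°): beam 3 = 1.5529 ≠ 1.9319 ✗
  (2.5, 2.5, 240°): beam 1 = 1.7321 ≠ 0.5176 ✗
  (5.5, 4.5, 120°): beam 1 = 0.5774 ≠ 0.5176 ✗
  …
  (2.5, 1.5, 345°): r_1=0.5176, r_2=0.5774, r_3=1.9319, r_4=5.0000, r_5=1.9319 — all match ✓
Unique over the lattice → pose = (2.5, 1.5, 345°).

(x, y, θ) = (2.5, 1.5, 345°)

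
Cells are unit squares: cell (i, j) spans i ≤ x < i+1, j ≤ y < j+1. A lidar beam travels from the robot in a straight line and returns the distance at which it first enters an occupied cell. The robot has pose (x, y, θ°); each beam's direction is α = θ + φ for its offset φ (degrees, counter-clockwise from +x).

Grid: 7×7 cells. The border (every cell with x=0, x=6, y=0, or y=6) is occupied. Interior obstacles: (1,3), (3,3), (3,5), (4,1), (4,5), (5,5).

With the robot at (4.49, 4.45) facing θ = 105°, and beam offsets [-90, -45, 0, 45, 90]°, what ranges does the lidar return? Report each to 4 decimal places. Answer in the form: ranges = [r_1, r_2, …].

ranges = [1.5633, 0.6351, 0.5694, 1.1000, 2.5778]

beam 1: φ=-90°, α=15°
  d=(0.9659,0.2588)  start (4,4)  tX=0.5280 tY=2.1250  stride 1/|dx|=1.0353 1/|dy|=3.8637
    cross x-line → (5,4), t=0.5280
    cross x-line → (6,4), t=1.5633 (wall)
  → r_1 = 1.5633
beam 2: φ=-45°, α=60°
  d=(0.5000,0.8660)  start (4,4)  tX=1.0200 tY=0.6351  stride 1/|dx|=2.0000 1/|dy|=1.1547
    cross y-line → (4,5), t=0.6351 (wall)
  → r_2 = 0.6351
beam 3: φ=0°, α=105°
  d=(-0.2588,0.9659)  start (4,4)  tX=1.8932 tY=0.5694  stride 1/|dx|=3.8637 1/|dy|=1.0353
    cross y-line → (4,5), t=0.5694 (wall)
  → r_3 = 0.5694
beam 4: φ=45°, α=150°
  d=(-0.8660,0.5000)  start (4,4)  tX=0.5658 tY=1.1000  stride 1/|dx|=1.1547 1/|dy|=2.0000
    cross x-line → (3,4), t=0.5658
    cross y-line → (3,5), t=1.1000 (wall)
  → r_4 = 1.1000
beam 5: φ=90°, α=195°
  d=(-0.9659,-0.2588)  start (4,4)  tX=0.5073 tY=1.7387  stride 1/|dx|=1.0353 1/|dy|=3.8637
    cross x-line → (3,4), t=0.5073
    cross x-line → (2,4), t=1.5426
    cross y-line → (2,3), t=1.7387
    cross x-line → (1,3), t=2.5778 (wall)
  → r_5 = 2.5778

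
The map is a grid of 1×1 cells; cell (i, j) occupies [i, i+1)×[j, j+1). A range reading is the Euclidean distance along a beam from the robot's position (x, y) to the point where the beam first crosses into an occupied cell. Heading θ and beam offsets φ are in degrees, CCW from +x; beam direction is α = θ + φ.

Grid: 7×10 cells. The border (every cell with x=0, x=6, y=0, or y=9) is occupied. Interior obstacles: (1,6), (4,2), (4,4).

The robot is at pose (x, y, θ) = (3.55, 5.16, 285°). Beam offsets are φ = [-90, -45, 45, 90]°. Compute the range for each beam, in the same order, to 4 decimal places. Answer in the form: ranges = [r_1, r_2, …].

beam 1: φ=-90°, α=195°
  cosα=-0.9659 sinα=-0.2588 | (3,5) | tMaxX 0.5694 tMaxY 0.6182 | tΔX 1.0353 tΔY 3.8637
    t=0.5694 [x] (2,5)
    t=0.6182 [y] (2,4)
    t=1.6047 [x] (1,4)
    t=2.6400 [x] (0,4) — stop
  → r_1 = 2.6400
beam 2: φ=-45°, α=240°
  cosα=-0.5000 sinα=-0.8660 | (3,5) | tMaxX 1.1000 tMaxY 0.1848 | tΔX 2.0000 tΔY 1.1547
    t=0.1848 [y] (3,4)
    t=1.1000 [x] (2,4)
    t=1.3395 [y] (2,3)
    t=2.4942 [y] (2,2)
    t=3.1000 [x] (1,2)
    t=3.6489 [y] (1,1)
    t=4.8036 [y] (1,0) — stop
  → r_2 = 4.8036
beam 3: φ=45°, α=330°
  cosα=0.8660 sinα=-0.5000 | (3,5) | tMaxX 0.5196 tMaxY 0.3200 | tΔX 1.1547 tΔY 2.0000
    t=0.3200 [y] (3,4)
    t=0.5196 [x] (4,4) — stop
  → r_3 = 0.5196
beam 4: φ=90°, α=15°
  cosα=0.9659 sinα=0.2588 | (3,5) | tMaxX 0.4659 tMaxY 3.2455 | tΔX 1.0353 tΔY 3.8637
    t=0.4659 [x] (4,5)
    t=1.5012 [x] (5,5)
    t=2.5364 [x] (6,5) — stop
  → r_4 = 2.5364

ranges = [2.6400, 4.8036, 0.5196, 2.5364]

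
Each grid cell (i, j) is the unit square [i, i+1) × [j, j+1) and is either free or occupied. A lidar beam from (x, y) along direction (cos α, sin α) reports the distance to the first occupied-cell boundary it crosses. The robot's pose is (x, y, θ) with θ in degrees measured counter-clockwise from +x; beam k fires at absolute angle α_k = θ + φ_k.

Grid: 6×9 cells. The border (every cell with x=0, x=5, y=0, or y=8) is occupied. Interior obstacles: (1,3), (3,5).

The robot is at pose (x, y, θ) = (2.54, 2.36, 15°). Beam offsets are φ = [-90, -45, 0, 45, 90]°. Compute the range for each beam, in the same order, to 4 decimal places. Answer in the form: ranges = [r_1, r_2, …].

beam 1: φ=-90°, α=285°
  direction (0.2588, -0.9659); cell (2,2); t to first gridline: x 1.7773, y 0.3727 (then +3.8637 / +1.0353)
    (2,1) via y @ 0.3727
    (2,0) via y @ 1.4080  # hit
  → r_1 = 1.4080
beam 2: φ=-45°, α=330°
  direction (0.8660, -0.5000); cell (2,2); t to first gridline: x 0.5312, y 0.7200 (then +1.1547 / +2.0000)
    (3,2) via x @ 0.5312
    (3,1) via y @ 0.7200
    (4,1) via x @ 1.6859
    (4,0) via y @ 2.7200  # hit
  → r_2 = 2.7200
beam 3: φ=0°, α=15°
  direction (0.9659, 0.2588); cell (2,2); t to first gridline: x 0.4762, y 2.4728 (then +1.0353 / +3.8637)
    (3,2) via x @ 0.4762
    (4,2) via x @ 1.5115
    (4,3) via y @ 2.4728
    (5,3) via x @ 2.5468  # hit
  → r_3 = 2.5468
beam 4: φ=45°, α=60°
  direction (0.5000, 0.8660); cell (2,2); t to first gridline: x 0.9200, y 0.7390 (then +2.0000 / +1.1547)
    (2,3) via y @ 0.7390
    (3,3) via x @ 0.9200
    (3,4) via y @ 1.8937
    (4,4) via x @ 2.9200
    (4,5) via y @ 3.0484
    (4,6) via y @ 4.2031
    (5,6) via x @ 4.9200  # hit
  → r_4 = 4.9200
beam 5: φ=90°, α=105°
  direction (-0.2588, 0.9659); cell (2,2); t to first gridline: x 2.0864, y 0.6626 (then +3.8637 / +1.0353)
    (2,3) via y @ 0.6626
    (2,4) via y @ 1.6979
    (1,4) via x @ 2.0864
    (1,5) via y @ 2.7331
    (1,6) via y @ 3.7684
    (1,7) via y @ 4.8037
    (1,8) via y @ 5.8390  # hit
  → r_5 = 5.8390

ranges = [1.4080, 2.7200, 2.5468, 4.9200, 5.8390]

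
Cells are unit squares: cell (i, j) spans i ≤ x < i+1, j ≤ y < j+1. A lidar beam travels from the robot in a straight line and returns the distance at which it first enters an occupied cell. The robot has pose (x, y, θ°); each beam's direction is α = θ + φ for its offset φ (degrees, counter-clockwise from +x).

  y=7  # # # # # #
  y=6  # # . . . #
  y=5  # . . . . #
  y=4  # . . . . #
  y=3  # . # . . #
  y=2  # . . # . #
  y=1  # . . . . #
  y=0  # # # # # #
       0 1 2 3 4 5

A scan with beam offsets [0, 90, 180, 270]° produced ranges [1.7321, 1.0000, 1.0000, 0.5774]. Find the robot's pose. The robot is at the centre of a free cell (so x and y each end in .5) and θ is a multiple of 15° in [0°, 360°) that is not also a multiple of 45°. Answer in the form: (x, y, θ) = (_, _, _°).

The pose lattice has 21·16 = 336 candidates. Test each by forward raycasting.
  (2.5, 1.5, 15°): beam 1 = 2.5882 ≠ 1.7321 ✗
  (2.5, 6.5, 300°): beam 1 = 5.0000 ≠ 1.7321 ✗
  (4.5, 5.5, 285°): beam 1 = 1.9319 ≠ 1.7321 ✗
  (2.5, 1.5, 210°): beam 1 = 1.0000 ≠ 1.7321 ✗
  …
  (1.5, 2.5, 300°): r_1=1.7321, r_2=1.0000, r_3=1.0000, r_4=0.5774 — all match ✓
Only this pose fits every beam.

(x, y, θ) = (1.5, 2.5, 300°)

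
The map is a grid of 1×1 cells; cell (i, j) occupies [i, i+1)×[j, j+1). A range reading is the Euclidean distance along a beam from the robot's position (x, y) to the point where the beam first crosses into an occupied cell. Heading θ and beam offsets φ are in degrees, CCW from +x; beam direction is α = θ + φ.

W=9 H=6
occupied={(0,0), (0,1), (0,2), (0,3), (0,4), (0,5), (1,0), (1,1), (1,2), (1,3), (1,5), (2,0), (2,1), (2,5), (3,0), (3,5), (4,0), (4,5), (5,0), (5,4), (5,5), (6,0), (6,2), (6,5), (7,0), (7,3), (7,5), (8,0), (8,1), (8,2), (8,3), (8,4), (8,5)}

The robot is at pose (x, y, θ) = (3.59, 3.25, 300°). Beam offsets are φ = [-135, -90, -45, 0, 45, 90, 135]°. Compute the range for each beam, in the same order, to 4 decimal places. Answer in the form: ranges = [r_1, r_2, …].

beam 1: φ=-135°, α=165°
  cosα=-0.9659 sinα=0.2588 | (3,3) | tMaxX 0.6108 tMaxY 2.8978 | tΔX 1.0353 tΔY 3.8637
    t=0.6108 [x] (2,3)
    t=1.6461 [x] (1,3) — stop
  → r_1 = 1.6461
beam 2: φ=-90°, α=210°
  cosα=-0.8660 sinα=-0.5000 | (3,3) | tMaxX 0.6813 tMaxY 0.5000 | tΔX 1.1547 tΔY 2.0000
    t=0.5000 [y] (3,2)
    t=0.6813 [x] (2,2)
    t=1.8360 [x] (1,2) — stop
  → r_2 = 1.8360
beam 3: φ=-45°, α=255°
  cosα=-0.2588 sinα=-0.9659 | (3,3) | tMaxX 2.2796 tMaxY 0.2588 | tΔX 3.8637 tΔY 1.0353
    t=0.2588 [y] (3,2)
    t=1.2941 [y] (3,1)
    t=2.2796 [x] (2,1) — stop
  → r_3 = 2.2796
beam 4: φ=0°, α=300°
  cosα=0.5000 sinα=-0.8660 | (3,3) | tMaxX 0.8200 tMaxY 0.2887 | tΔX 2.0000 tΔY 1.1547
    t=0.2887 [y] (3,2)
    t=0.8200 [x] (4,2)
    t=1.4434 [y] (4,1)
    t=2.5981 [y] (4,0) — stop
  → r_4 = 2.5981
beam 5: φ=45°, α=345°
  cosα=0.9659 sinα=-0.2588 | (3,3) | tMaxX 0.4245 tMaxY 0.9659 | tΔX 1.0353 tΔY 3.8637
    t=0.4245 [x] (4,3)
    t=0.9659 [y] (4,2)
    t=1.4597 [x] (5,2)
    t=2.4950 [x] (6,2) — stop
  → r_5 = 2.4950
beam 6: φ=90°, α=30°
  cosα=0.8660 sinα=0.5000 | (3,3) | tMaxX 0.4734 tMaxY 1.5000 | tΔX 1.1547 tΔY 2.0000
    t=0.4734 [x] (4,3)
    t=1.5000 [y] (4,4)
    t=1.6281 [x] (5,4) — stop
  → r_6 = 1.6281
beam 7: φ=135°, α=75°
  cosα=0.2588 sinα=0.9659 | (3,3) | tMaxX 1.5841 tMaxY 0.7765 | tΔX 3.8637 tΔY 1.0353
    t=0.7765 [y] (3,4)
    t=1.5841 [x] (4,4)
    t=1.8117 [y] (4,5) — stop
  → r_7 = 1.8117

ranges = [1.6461, 1.8360, 2.2796, 2.5981, 2.4950, 1.6281, 1.8117]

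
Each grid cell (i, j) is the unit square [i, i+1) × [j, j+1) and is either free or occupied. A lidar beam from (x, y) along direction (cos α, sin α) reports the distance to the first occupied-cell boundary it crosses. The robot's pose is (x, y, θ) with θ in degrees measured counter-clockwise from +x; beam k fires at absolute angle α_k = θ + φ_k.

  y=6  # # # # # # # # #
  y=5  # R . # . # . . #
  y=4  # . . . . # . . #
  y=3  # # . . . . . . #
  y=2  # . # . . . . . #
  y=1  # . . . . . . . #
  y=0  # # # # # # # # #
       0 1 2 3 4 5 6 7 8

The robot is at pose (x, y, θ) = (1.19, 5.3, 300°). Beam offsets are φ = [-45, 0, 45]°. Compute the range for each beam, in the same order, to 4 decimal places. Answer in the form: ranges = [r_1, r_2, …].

beam 1: φ=-45°, α=255°
  d=(-0.2588,-0.9659)  start (1,5)  tX=0.7341 tY=0.3106  stride 1/|dx|=3.8637 1/|dy|=1.0353
    cross y-line → (1,4), t=0.3106
    cross x-line → (0,4), t=0.7341 (wall)
  → r_1 = 0.7341
beam 2: φ=0°, α=300°
  d=(0.5000,-0.8660)  start (1,5)  tX=1.6200 tY=0.3464  stride 1/|dx|=2.0000 1/|dy|=1.1547
    cross y-line → (1,4), t=0.3464
    cross y-line → (1,3), t=1.5011 (wall)
  → r_2 = 1.5011
beam 3: φ=45°, α=345°
  d=(0.9659,-0.2588)  start (1,5)  tX=0.8386 tY=1.1591  stride 1/|dx|=1.0353 1/|dy|=3.8637
    cross x-line → (2,5), t=0.8386
    cross y-line → (2,4), t=1.1591
    cross x-line → (3,4), t=1.8738
    cross x-line → (4,4), t=2.9091
    cross x-line → (5,4), t=3.9444 (wall)
  → r_3 = 3.9444

ranges = [0.7341, 1.5011, 3.9444]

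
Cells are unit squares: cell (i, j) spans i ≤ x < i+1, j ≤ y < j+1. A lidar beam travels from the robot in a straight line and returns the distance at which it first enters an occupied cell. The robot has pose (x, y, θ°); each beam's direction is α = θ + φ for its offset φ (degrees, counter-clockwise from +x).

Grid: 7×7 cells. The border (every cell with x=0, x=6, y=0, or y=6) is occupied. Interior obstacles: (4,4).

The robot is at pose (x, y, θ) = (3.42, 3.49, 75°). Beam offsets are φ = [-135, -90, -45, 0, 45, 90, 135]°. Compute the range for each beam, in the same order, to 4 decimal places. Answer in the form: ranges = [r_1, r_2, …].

beam 1: φ=-135°, α=300°
  cosα=0.5000 sinα=-0.8660 | (3,3) | tMaxX 1.1600 tMaxY 0.5658 | tΔX 2.0000 tΔY 1.1547
    t=0.5658 [y] (3,2)
    t=1.1600 [x] (4,2)
    t=1.7205 [y] (4,1)
    t=2.8752 [y] (4,0) — stop
  → r_1 = 2.8752
beam 2: φ=-90°, α=345°
  cosα=0.9659 sinα=-0.2588 | (3,3) | tMaxX 0.6005 tMaxY 1.8932 | tΔX 1.0353 tΔY 3.8637
    t=0.6005 [x] (4,3)
    t=1.6357 [x] (5,3)
    t=1.8932 [y] (5,2)
    t=2.6710 [x] (6,2) — stop
  → r_2 = 2.6710
beam 3: φ=-45°, α=30°
  cosα=0.8660 sinα=0.5000 | (3,3) | tMaxX 0.6697 tMaxY 1.0200 | tΔX 1.1547 tΔY 2.0000
    t=0.6697 [x] (4,3)
    t=1.0200 [y] (4,4) — stop
  → r_3 = 1.0200
beam 4: φ=0°, α=75°
  cosα=0.2588 sinα=0.9659 | (3,3) | tMaxX 2.2409 tMaxY 0.5280 | tΔX 3.8637 tΔY 1.0353
    t=0.5280 [y] (3,4)
    t=1.5633 [y] (3,5)
    t=2.2409 [x] (4,5)
    t=2.5985 [y] (4,6) — stop
  → r_4 = 2.5985
beam 5: φ=45°, α=120°
  cosα=-0.5000 sinα=0.8660 | (3,3) | tMaxX 0.8400 tMaxY 0.5889 | tΔX 2.0000 tΔY 1.1547
    t=0.5889 [y] (3,4)
    t=0.8400 [x] (2,4)
    t=1.7436 [y] (2,5)
    t=2.8400 [x] (1,5)
    t=2.8983 [y] (1,6) — stop
  → r_5 = 2.8983
beam 6: φ=90°, α=165°
  cosα=-0.9659 sinα=0.2588 | (3,3) | tMaxX 0.4348 tMaxY 1.9705 | tΔX 1.0353 tΔY 3.8637
    t=0.4348 [x] (2,3)
    t=1.4701 [x] (1,3)
    t=1.9705 [y] (1,4)
    t=2.5054 [x] (0,4) — stop
  → r_6 = 2.5054
beam 7: φ=135°, α=210°
  cosα=-0.8660 sinα=-0.5000 | (3,3) | tMaxX 0.4850 tMaxY 0.9800 | tΔX 1.1547 tΔY 2.0000
    t=0.4850 [x] (2,3)
    t=0.9800 [y] (2,2)
    t=1.6397 [x] (1,2)
    t=2.7944 [x] (0,2) — stop
  → r_7 = 2.7944

ranges = [2.8752, 2.6710, 1.0200, 2.5985, 2.8983, 2.5054, 2.7944]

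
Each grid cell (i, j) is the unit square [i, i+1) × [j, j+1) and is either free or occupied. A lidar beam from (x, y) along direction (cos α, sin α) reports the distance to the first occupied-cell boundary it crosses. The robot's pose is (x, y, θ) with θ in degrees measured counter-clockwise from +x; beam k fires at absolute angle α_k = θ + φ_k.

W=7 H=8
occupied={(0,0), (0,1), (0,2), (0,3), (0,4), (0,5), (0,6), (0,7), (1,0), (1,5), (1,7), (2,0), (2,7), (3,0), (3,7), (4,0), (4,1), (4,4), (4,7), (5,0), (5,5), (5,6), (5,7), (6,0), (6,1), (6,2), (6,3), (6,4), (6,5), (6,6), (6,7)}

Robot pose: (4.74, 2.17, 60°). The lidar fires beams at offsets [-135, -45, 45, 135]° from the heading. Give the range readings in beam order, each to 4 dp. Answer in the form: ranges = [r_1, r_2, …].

ranges = [0.1760, 1.3044, 1.8946, 0.6568]

beam 1: φ=-135°, α=285°
  direction (0.2588, -0.9659); cell (4,2); t to first gridline: x 1.0046, y 0.1760 (then +3.8637 / +1.0353)
    (4,1) via y @ 0.1760  # hit
  → r_1 = 0.1760
beam 2: φ=-45°, α=15°
  direction (0.9659, 0.2588); cell (4,2); t to first gridline: x 0.2692, y 3.2069 (then +1.0353 / +3.8637)
    (5,2) via x @ 0.2692
    (6,2) via x @ 1.3044  # hit
  → r_2 = 1.3044
beam 3: φ=45°, α=105°
  direction (-0.2588, 0.9659); cell (4,2); t to first gridline: x 2.8591, y 0.8593 (then +3.8637 / +1.0353)
    (4,3) via y @ 0.8593
    (4,4) via y @ 1.8946  # hit
  → r_3 = 1.8946
beam 4: φ=135°, α=195°
  direction (-0.9659, -0.2588); cell (4,2); t to first gridline: x 0.7661, y 0.6568 (then +1.0353 / +3.8637)
    (4,1) via y @ 0.6568  # hit
  → r_4 = 0.6568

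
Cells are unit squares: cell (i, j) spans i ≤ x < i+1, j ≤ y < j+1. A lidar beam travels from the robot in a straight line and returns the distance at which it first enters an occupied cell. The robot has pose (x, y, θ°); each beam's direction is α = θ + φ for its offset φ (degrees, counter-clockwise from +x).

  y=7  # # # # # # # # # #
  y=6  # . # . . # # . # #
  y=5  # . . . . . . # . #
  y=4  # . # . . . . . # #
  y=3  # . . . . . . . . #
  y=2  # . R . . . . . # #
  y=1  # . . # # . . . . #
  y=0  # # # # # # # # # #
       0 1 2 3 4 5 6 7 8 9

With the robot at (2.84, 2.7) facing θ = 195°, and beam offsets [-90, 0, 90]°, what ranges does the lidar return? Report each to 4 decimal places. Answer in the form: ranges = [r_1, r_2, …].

beam 1: φ=-90°, α=105°
  d=(-0.2588,0.9659)  start (2,2)  tX=3.2455 tY=0.3106  stride 1/|dx|=3.8637 1/|dy|=1.0353
    cross y-line → (2,3), t=0.3106
    cross y-line → (2,4), t=1.3459 (wall)
  → r_1 = 1.3459
beam 2: φ=0°, α=195°
  d=(-0.9659,-0.2588)  start (2,2)  tX=0.8696 tY=2.7046  stride 1/|dx|=1.0353 1/|dy|=3.8637
    cross x-line → (1,2), t=0.8696
    cross x-line → (0,2), t=1.9049 (wall)
  → r_2 = 1.9049
beam 3: φ=90°, α=285°
  d=(0.2588,-0.9659)  start (2,2)  tX=0.6182 tY=0.7247  stride 1/|dx|=3.8637 1/|dy|=1.0353
    cross x-line → (3,2), t=0.6182
    cross y-line → (3,1), t=0.7247 (wall)
  → r_3 = 0.7247

ranges = [1.3459, 1.9049, 0.7247]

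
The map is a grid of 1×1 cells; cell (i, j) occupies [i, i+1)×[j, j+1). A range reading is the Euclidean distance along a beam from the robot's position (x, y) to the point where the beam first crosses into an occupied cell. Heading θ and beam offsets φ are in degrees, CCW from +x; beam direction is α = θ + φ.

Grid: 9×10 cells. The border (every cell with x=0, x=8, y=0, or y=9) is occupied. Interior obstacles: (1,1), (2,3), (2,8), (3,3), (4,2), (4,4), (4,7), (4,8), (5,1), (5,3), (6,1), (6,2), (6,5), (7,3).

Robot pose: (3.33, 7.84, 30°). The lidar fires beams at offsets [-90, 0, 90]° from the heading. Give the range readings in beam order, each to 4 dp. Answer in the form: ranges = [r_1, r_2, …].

beam 1: φ=-90°, α=300°
  d=(0.5000,-0.8660)  start (3,7)  tX=1.3400 tY=0.9699  stride 1/|dx|=2.0000 1/|dy|=1.1547
    cross y-line → (3,6), t=0.9699
    cross x-line → (4,6), t=1.3400
    cross y-line → (4,5), t=2.1246
    cross y-line → (4,4), t=3.2793 (wall)
  → r_1 = 3.2793
beam 2: φ=0°, α=30°
  d=(0.8660,0.5000)  start (3,7)  tX=0.7736 tY=0.3200  stride 1/|dx|=1.1547 1/|dy|=2.0000
    cross y-line → (3,8), t=0.3200
    cross x-line → (4,8), t=0.7736 (wall)
  → r_2 = 0.7736
beam 3: φ=90°, α=120°
  d=(-0.5000,0.8660)  start (3,7)  tX=0.6600 tY=0.1848  stride 1/|dx|=2.0000 1/|dy|=1.1547
    cross y-line → (3,8), t=0.1848
    cross x-line → (2,8), t=0.6600 (wall)
  → r_3 = 0.6600

ranges = [3.2793, 0.7736, 0.6600]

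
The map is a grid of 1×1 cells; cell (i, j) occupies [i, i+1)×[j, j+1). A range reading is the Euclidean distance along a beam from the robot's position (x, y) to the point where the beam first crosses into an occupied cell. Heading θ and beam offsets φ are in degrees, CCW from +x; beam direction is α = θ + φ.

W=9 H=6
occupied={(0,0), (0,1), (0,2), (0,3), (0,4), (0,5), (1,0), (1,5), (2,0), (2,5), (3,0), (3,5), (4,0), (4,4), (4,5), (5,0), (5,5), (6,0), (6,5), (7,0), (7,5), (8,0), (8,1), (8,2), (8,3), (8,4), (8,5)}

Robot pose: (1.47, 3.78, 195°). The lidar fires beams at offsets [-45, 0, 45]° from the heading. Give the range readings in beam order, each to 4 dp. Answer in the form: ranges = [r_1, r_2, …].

beam 1: φ=-45°, α=150°
  d=(-0.8660,0.5000)  start (1,3)  tX=0.5427 tY=0.4400  stride 1/|dx|=1.1547 1/|dy|=2.0000
    cross y-line → (1,4), t=0.4400
    cross x-line → (0,4), t=0.5427 (wall)
  → r_1 = 0.5427
beam 2: φ=0°, α=195°
  d=(-0.9659,-0.2588)  start (1,3)  tX=0.4866 tY=3.0137  stride 1/|dx|=1.0353 1/|dy|=3.8637
    cross x-line → (0,3), t=0.4866 (wall)
  → r_2 = 0.4866
beam 3: φ=45°, α=240°
  d=(-0.5000,-0.8660)  start (1,3)  tX=0.9400 tY=0.9007  stride 1/|dx|=2.0000 1/|dy|=1.1547
    cross y-line → (1,2), t=0.9007
    cross x-line → (0,2), t=0.9400 (wall)
  → r_3 = 0.9400

ranges = [0.5427, 0.4866, 0.9400]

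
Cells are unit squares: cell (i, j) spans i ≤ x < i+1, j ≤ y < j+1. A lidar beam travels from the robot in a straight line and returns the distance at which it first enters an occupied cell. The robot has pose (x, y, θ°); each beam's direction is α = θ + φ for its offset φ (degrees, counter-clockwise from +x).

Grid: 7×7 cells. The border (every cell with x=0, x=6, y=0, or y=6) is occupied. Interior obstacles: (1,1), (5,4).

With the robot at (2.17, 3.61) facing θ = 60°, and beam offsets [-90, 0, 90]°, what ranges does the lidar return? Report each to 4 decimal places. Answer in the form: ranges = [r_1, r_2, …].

beam 1: φ=-90°, α=330°
  cosα=0.8660 sinα=-0.5000 | (2,3) | tMaxX 0.9584 tMaxY 1.2200 | tΔX 1.1547 tΔY 2.0000
    t=0.9584 [x] (3,3)
    t=1.2200 [y] (3,2)
    t=2.1131 [x] (4,2)
    t=3.2200 [y] (4,1)
    t=3.2678 [x] (5,1)
    t=4.4225 [x] (6,1) — stop
  → r_1 = 4.4225
beam 2: φ=0°, α=60°
  cosα=0.5000 sinα=0.8660 | (2,3) | tMaxX 1.6600 tMaxY 0.4503 | tΔX 2.0000 tΔY 1.1547
    t=0.4503 [y] (2,4)
    t=1.6050 [y] (2,5)
    t=1.6600 [x] (3,5)
    t=2.7597 [y] (3,6) — stop
  → r_2 = 2.7597
beam 3: φ=90°, α=150°
  cosα=-0.8660 sinα=0.5000 | (2,3) | tMaxX 0.1963 tMaxY 0.7800 | tΔX 1.1547 tΔY 2.0000
    t=0.1963 [x] (1,3)
    t=0.7800 [y] (1,4)
    t=1.3510 [x] (0,4) — stop
  → r_3 = 1.3510

ranges = [4.4225, 2.7597, 1.3510]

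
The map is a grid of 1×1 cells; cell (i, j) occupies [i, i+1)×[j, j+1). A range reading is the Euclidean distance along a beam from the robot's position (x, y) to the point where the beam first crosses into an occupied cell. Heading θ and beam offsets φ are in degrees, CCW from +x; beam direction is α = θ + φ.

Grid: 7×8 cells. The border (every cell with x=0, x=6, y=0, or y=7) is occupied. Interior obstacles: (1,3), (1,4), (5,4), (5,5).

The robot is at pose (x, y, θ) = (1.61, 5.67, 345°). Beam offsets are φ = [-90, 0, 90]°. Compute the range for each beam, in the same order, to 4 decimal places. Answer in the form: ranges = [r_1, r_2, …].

beam 1: φ=-90°, α=255°
  dir = (cos 255°, sin 255°) = (-0.2588, -0.9659); from cell (1,5)
  next x-line at t=2.3569, next y-line at t=0.6936; Δt_x=3.8637, Δt_y=1.0353
    y: enter (1,4) at t=0.6936 ← occupied
  → r_1 = 0.6936
beam 2: φ=0°, α=345°
  dir = (cos 345°, sin 345°) = (0.9659, -0.2588); from cell (1,5)
  next x-line at t=0.4038, next y-line at t=2.5887; Δt_x=1.0353, Δt_y=3.8637
    x: enter (2,5) at t=0.4038
    x: enter (3,5) at t=1.4390
    x: enter (4,5) at t=2.4743
    y: enter (4,4) at t=2.5887
    x: enter (5,4) at t=3.5096 ← occupied
  → r_2 = 3.5096
beam 3: φ=90°, α=75°
  dir = (cos 75°, sin 75°) = (0.2588, 0.9659); from cell (1,5)
  next x-line at t=1.5068, next y-line at t=0.3416; Δt_x=3.8637, Δt_y=1.0353
    y: enter (1,6) at t=0.3416
    y: enter (1,7) at t=1.3769 ← occupied
  → r_3 = 1.3769

ranges = [0.6936, 3.5096, 1.3769]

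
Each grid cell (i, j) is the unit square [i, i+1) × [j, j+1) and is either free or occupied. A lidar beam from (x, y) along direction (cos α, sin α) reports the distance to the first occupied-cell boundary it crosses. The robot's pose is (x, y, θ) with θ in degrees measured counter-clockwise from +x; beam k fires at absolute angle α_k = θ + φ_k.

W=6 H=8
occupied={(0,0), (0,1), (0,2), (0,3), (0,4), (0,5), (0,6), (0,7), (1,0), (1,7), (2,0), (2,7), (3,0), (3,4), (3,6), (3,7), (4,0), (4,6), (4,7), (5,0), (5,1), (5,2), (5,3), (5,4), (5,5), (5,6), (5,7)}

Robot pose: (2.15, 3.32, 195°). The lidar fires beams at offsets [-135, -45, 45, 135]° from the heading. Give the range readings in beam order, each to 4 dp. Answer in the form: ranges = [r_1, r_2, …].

beam 1: φ=-135°, α=60°
  dir = (cos 60°, sin 60°) = (0.5000, 0.8660); from cell (2,3)
  next x-line at t=1.7000, next y-line at t=0.7852; Δt_x=2.0000, Δt_y=1.1547
    y: enter (2,4) at t=0.7852
    x: enter (3,4) at t=1.7000 ← occupied
  → r_1 = 1.7000
beam 2: φ=-45°, α=150°
  dir = (cos 150°, sin 150°) = (-0.8660, 0.5000); from cell (2,3)
  next x-line at t=0.1732, next y-line at t=1.3600; Δt_x=1.1547, Δt_y=2.0000
    x: enter (1,3) at t=0.1732
    x: enter (0,3) at t=1.3279 ← occupied
  → r_2 = 1.3279
beam 3: φ=45°, α=240°
  dir = (cos 240°, sin 240°) = (-0.5000, -0.8660); from cell (2,3)
  next x-line at t=0.3000, next y-line at t=0.3695; Δt_x=2.0000, Δt_y=1.1547
    x: enter (1,3) at t=0.3000
    y: enter (1,2) at t=0.3695
    y: enter (1,1) at t=1.5242
    x: enter (0,1) at t=2.3000 ← occupied
  → r_3 = 2.3000
beam 4: φ=135°, α=330°
  dir = (cos 330°, sin 330°) = (0.8660, -0.5000); from cell (2,3)
  next x-line at t=0.9815, next y-line at t=0.6400; Δt_x=1.1547, Δt_y=2.0000
    y: enter (2,2) at t=0.6400
    x: enter (3,2) at t=0.9815
    x: enter (4,2) at t=2.1362
    y: enter (4,1) at t=2.6400
    x: enter (5,1) at t=3.2909 ← occupied
  → r_4 = 3.2909

ranges = [1.7000, 1.3279, 2.3000, 3.2909]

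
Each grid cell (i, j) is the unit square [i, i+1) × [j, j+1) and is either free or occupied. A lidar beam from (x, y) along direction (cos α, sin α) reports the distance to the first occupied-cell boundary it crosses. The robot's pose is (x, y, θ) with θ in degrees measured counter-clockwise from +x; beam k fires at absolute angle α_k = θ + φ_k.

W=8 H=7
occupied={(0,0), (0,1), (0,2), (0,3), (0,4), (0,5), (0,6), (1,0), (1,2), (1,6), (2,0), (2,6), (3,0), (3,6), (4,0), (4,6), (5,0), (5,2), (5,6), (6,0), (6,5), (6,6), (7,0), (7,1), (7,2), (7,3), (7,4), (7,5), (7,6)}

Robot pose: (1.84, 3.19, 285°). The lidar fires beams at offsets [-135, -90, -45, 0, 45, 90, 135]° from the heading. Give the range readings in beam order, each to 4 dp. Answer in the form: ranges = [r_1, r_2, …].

beam 1: φ=-135°, α=150°
  d=(-0.8660,0.5000)  start (1,3)  tX=0.9699 tY=1.6200  stride 1/|dx|=1.1547 1/|dy|=2.0000
    cross x-line → (0,3), t=0.9699 (wall)
  → r_1 = 0.9699
beam 2: φ=-90°, α=195°
  d=(-0.9659,-0.2588)  start (1,3)  tX=0.8696 tY=0.7341  stride 1/|dx|=1.0353 1/|dy|=3.8637
    cross y-line → (1,2), t=0.7341 (wall)
  → r_2 = 0.7341
beam 3: φ=-45°, α=240°
  d=(-0.5000,-0.8660)  start (1,3)  tX=1.6800 tY=0.2194  stride 1/|dx|=2.0000 1/|dy|=1.1547
    cross y-line → (1,2), t=0.2194 (wall)
  → r_3 = 0.2194
beam 4: φ=0°, α=285°
  d=(0.2588,-0.9659)  start (1,3)  tX=0.6182 tY=0.1967  stride 1/|dx|=3.8637 1/|dy|=1.0353
    cross y-line → (1,2), t=0.1967 (wall)
  → r_4 = 0.1967
beam 5: φ=45°, α=330°
  d=(0.8660,-0.5000)  start (1,3)  tX=0.1848 tY=0.3800  stride 1/|dx|=1.1547 1/|dy|=2.0000
    cross x-line → (2,3), t=0.1848
    cross y-line → (2,2), t=0.3800
    cross x-line → (3,2), t=1.3395
    cross y-line → (3,1), t=2.3800
    cross x-line → (4,1), t=2.4942
    cross x-line → (5,1), t=3.6489
    cross y-line → (5,0), t=4.3800 (wall)
  → r_5 = 4.3800
beam 6: φ=90°, α=15°
  d=(0.9659,0.2588)  start (1,3)  tX=0.1656 tY=3.1296  stride 1/|dx|=1.0353 1/|dy|=3.8637
    cross x-line → (2,3), t=0.1656
    cross x-line → (3,3), t=1.2009
    cross x-line → (4,3), t=2.2362
    cross y-line → (4,4), t=3.1296
    cross x-line → (5,4), t=3.2715
    cross x-line → (6,4), t=4.3067
    cross x-line → (7,4), t=5.3420 (wall)
  → r_6 = 5.3420
beam 7: φ=135°, α=60°
  d=(0.5000,0.8660)  start (1,3)  tX=0.3200 tY=0.9353  stride 1/|dx|=2.0000 1/|dy|=1.1547
    cross x-line → (2,3), t=0.3200
    cross y-line → (2,4), t=0.9353
    cross y-line → (2,5), t=2.0900
    cross x-line → (3,5), t=2.3200
    cross y-line → (3,6), t=3.2447 (wall)
  → r_7 = 3.2447

ranges = [0.9699, 0.7341, 0.2194, 0.1967, 4.3800, 5.3420, 3.2447]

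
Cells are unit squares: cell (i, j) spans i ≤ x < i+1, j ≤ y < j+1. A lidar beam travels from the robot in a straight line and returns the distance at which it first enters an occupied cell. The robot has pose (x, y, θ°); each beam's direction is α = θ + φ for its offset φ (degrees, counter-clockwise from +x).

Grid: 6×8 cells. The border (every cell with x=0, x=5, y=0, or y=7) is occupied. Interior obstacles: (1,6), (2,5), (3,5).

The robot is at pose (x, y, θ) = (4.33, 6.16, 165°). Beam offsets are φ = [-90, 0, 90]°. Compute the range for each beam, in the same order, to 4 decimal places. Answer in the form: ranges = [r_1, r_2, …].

ranges = [0.8696, 2.4122, 5.3420]

beam 1: φ=-90°, α=75°
  direction (0.2588, 0.9659); cell (4,6); t to first gridline: x 2.5887, y 0.8696 (then +3.8637 / +1.0353)
    (4,7) via y @ 0.8696  # hit
  → r_1 = 0.8696
beam 2: φ=0°, α=165°
  direction (-0.9659, 0.2588); cell (4,6); t to first gridline: x 0.3416, y 3.2455 (then +1.0353 / +3.8637)
    (3,6) via x @ 0.3416
    (2,6) via x @ 1.3769
    (1,6) via x @ 2.4122  # hit
  → r_2 = 2.4122
beam 3: φ=90°, α=255°
  direction (-0.2588, -0.9659); cell (4,6); t to first gridline: x 1.2750, y 0.1656 (then +3.8637 / +1.0353)
    (4,5) via y @ 0.1656
    (4,4) via y @ 1.2009
    (3,4) via x @ 1.2750
    (3,3) via y @ 2.2362
    (3,2) via y @ 3.2715
    (3,1) via y @ 4.3067
    (2,1) via x @ 5.1387
    (2,0) via y @ 5.3420  # hit
  → r_3 = 5.3420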